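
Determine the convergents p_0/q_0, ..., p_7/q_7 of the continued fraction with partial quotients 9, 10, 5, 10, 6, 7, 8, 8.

9/1, 91/10, 464/51, 4731/520, 28850/3171, 206681/22717, 1682298/184907, 13665065/1501973

Using the convergent recurrence p_i = a_i*p_{i-1} + p_{i-2}, q_i = a_i*q_{i-1} + q_{i-2} with p_{-2}=0, p_{-1}=1, q_{-2}=1, q_{-1}=0:
  i=0: a_0=9, p_0 = 9*1 + 0 = 9, q_0 = 9*0 + 1 = 1.
  i=1: a_1=10, p_1 = 10*9 + 1 = 91, q_1 = 10*1 + 0 = 10.
  i=2: a_2=5, p_2 = 5*91 + 9 = 464, q_2 = 5*10 + 1 = 51.
  i=3: a_3=10, p_3 = 10*464 + 91 = 4731, q_3 = 10*51 + 10 = 520.
  i=4: a_4=6, p_4 = 6*4731 + 464 = 28850, q_4 = 6*520 + 51 = 3171.
  i=5: a_5=7, p_5 = 7*28850 + 4731 = 206681, q_5 = 7*3171 + 520 = 22717.
  i=6: a_6=8, p_6 = 8*206681 + 28850 = 1682298, q_6 = 8*22717 + 3171 = 184907.
  i=7: a_7=8, p_7 = 8*1682298 + 206681 = 13665065, q_7 = 8*184907 + 22717 = 1501973.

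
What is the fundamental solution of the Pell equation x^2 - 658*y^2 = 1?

First expand sqrt(658) as a continued fraction. With x_i = (sqrt(658) + m_i)/d_i and (m_0, d_0) = (0, 1): a_0 = floor(sqrt(658)) = 25, since 25^2 = 625 <= 658 < 676 = 26^2.
Iterate m_{i+1} = d_i*a_i - m_i, d_{i+1} = (658 - m_{i+1}^2)/d_i, a_{i+1} = floor((a_0 + m_{i+1})/d_{i+1}):
  m_1 = 1*25 - 0 = 25, d_1 = (658 - 25^2)/1 = 33/1 = 33, a_1 = floor((25 + 25)/33) = 1.
  m_2 = 33*1 - 25 = 8, d_2 = (658 - 8^2)/33 = 594/33 = 18, a_2 = floor((25 + 8)/18) = 1.
  m_3 = 18*1 - 8 = 10, d_3 = (658 - 10^2)/18 = 558/18 = 31, a_3 = floor((25 + 10)/31) = 1.
  m_4 = 31*1 - 10 = 21, d_4 = (658 - 21^2)/31 = 217/31 = 7, a_4 = floor((25 + 21)/7) = 6.
  m_5 = 7*6 - 21 = 21, d_5 = (658 - 21^2)/7 = 217/7 = 31, a_5 = floor((25 + 21)/31) = 1.
  m_6 = 31*1 - 21 = 10, d_6 = (658 - 10^2)/31 = 558/31 = 18, a_6 = floor((25 + 10)/18) = 1.
  m_7 = 18*1 - 10 = 8, d_7 = (658 - 8^2)/18 = 594/18 = 33, a_7 = floor((25 + 8)/33) = 1.
  m_8 = 33*1 - 8 = 25, d_8 = (658 - 25^2)/33 = 33/33 = 1, a_8 = floor((25 + 25)/1) = 50.
  m_9 = 1*50 - 25 = 25, d_9 = (658 - 25^2)/1 = 33/1 = 33: (m_9, d_9) = (m_1, d_1) = (25, 33), so from here the quotients repeat a_1, ..., a_8; the period length is 8.
So sqrt(658) = [25; (1, 1, 1, 6, 1, 1, 1, 50)] with period length k = 8.
k is even, so the fundamental solution of x^2 - 658y^2 = 1 is (p_{k-1}, q_{k-1}) = (p_7, q_7); compute convergents through index 7.
Convergents (p_i = a_i*p_{i-1} + p_{i-2}, q_i = a_i*q_{i-1} + q_{i-2} with p_{-2}=0, p_{-1}=1, q_{-2}=1, q_{-1}=0):
  i=0: a_0=25, p_0 = 25*1 + 0 = 25, q_0 = 25*0 + 1 = 1.
  i=1: a_1=1, p_1 = 1*25 + 1 = 26, q_1 = 1*1 + 0 = 1.
  i=2: a_2=1, p_2 = 1*26 + 25 = 51, q_2 = 1*1 + 1 = 2.
  i=3: a_3=1, p_3 = 1*51 + 26 = 77, q_3 = 1*2 + 1 = 3.
  i=4: a_4=6, p_4 = 6*77 + 51 = 513, q_4 = 6*3 + 2 = 20.
  i=5: a_5=1, p_5 = 1*513 + 77 = 590, q_5 = 1*20 + 3 = 23.
  i=6: a_6=1, p_6 = 1*590 + 513 = 1103, q_6 = 1*23 + 20 = 43.
  i=7: a_7=1, p_7 = 1*1103 + 590 = 1693, q_7 = 1*43 + 23 = 66.
Check: 1693^2 - 658*66^2 = 2866249 - 2866248 = 1, so (x, y) = (1693, 66) solves the equation, and by the theorem it is the least positive solution.

(x, y) = (1693, 66)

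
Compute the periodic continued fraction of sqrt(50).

Write x_i = (sqrt(50) + m_i)/d_i with (m_0, d_0) = (0, 1). a_0 = floor(sqrt(50)) = 7, since 7^2 = 49 <= 50 < 64 = 8^2.
Iterate m_{i+1} = d_i*a_i - m_i, d_{i+1} = (50 - m_{i+1}^2)/d_i, a_{i+1} = floor((a_0 + m_{i+1})/d_{i+1}):
  m_1 = 1*7 - 0 = 7, d_1 = (50 - 7^2)/1 = 1/1 = 1, a_1 = floor((7 + 7)/1) = 14.
  m_2 = 1*14 - 7 = 7, d_2 = (50 - 7^2)/1 = 1/1 = 1: (m_2, d_2) = (m_1, d_1) = (7, 1), so from here the quotient a_1 repeats; the period length is 1.
Hence the expansion of sqrt(50) is a_0 = 7 followed by the repeating block 14 (period 1).

[7; (14)]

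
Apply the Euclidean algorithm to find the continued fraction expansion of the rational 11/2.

[5; 2]

Run the Euclidean algorithm on 11 and 2; the successive quotients are the partial quotients a_0, a_1, ... (each step inverts the fractional part left over by the previous one):
  11 = 5*2 + 1, so a_0 = 5.
  2 = 2*1 + 0, so a_1 = 2.
The remainder reaches 0 after 2 divisions, so the expansion has 2 partial quotients, read off in order.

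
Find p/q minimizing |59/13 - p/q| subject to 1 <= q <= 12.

Expand x = 59/13 as a continued fraction with the Euclidean algorithm:
  59 = 4*13 + 7, so a_0 = 4.
  13 = 1*7 + 6, so a_1 = 1.
  7 = 1*6 + 1, so a_2 = 1.
  6 = 6*1 + 0, so a_3 = 6.
so x = [4; 1, 1, 6].
Convergents (p_i = a_i*p_{i-1} + p_{i-2}, q_i = a_i*q_{i-1} + q_{i-2} with p_{-2}=0, p_{-1}=1, q_{-2}=1, q_{-1}=0), until the denominator exceeds 12:
  i=0: a_0=4, p_0 = 4*1 + 0 = 4, q_0 = 4*0 + 1 = 1.
  i=1: a_1=1, p_1 = 1*4 + 1 = 5, q_1 = 1*1 + 0 = 1.
  i=2: a_2=1, p_2 = 1*5 + 4 = 9, q_2 = 1*1 + 1 = 2.
  i=3: a_3=6, p_3 = 6*9 + 5 = 59, q_3 = 6*2 + 1 = 13.
q_3 = 13 > 12, so the last convergent with denominator <= 12 is p_2/q_2 = 9/2.
The closest fraction with denominator <= 12 is either p_2/q_2 or the intermediate fraction (k*p_2 + p_1)/(k*q_2 + q_1) with the largest k >= 1 whose denominator stays <= 12; these approach x as k grows, and every other convergent or intermediate fraction in range is farther away.
Largest k: floor((12 - q_1)/q_2) = floor((12 - 1)/2) = 5.
That gives (5*9 + 5)/(5*2 + 1) = 50/11.
Compare the errors: |x - 9/2| = |59*2 - 9*13|/(13*2) = 1/26, and |x - 50/11| = |59*11 - 50*13|/(13*11) = 1/143.
Cross-multiplying, 1*26 = 26 < 143 = 1*143, so 1/143 is smaller: the intermediate fraction 50/11 is closer to x than 9/2.

50/11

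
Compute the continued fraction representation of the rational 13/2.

Run the Euclidean algorithm on 13 and 2; the successive quotients are the partial quotients a_0, a_1, ... (each step inverts the fractional part left over by the previous one):
  13 = 6*2 + 1, so a_0 = 6.
  2 = 2*1 + 0, so a_1 = 2.
The remainder reaches 0 after 2 divisions, so the expansion has 2 partial quotients, read off in order.

[6; 2]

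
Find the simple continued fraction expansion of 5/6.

Run the Euclidean algorithm on 5 and 6; the successive quotients are the partial quotients a_0, a_1, ... (each step inverts the fractional part left over by the previous one):
  5 = 0*6 + 5, so a_0 = 0.
  6 = 1*5 + 1, so a_1 = 1.
  5 = 5*1 + 0, so a_2 = 5.
The remainder reaches 0 after 3 divisions, so the expansion has 3 partial quotients, read off in order.

[0; 1, 5]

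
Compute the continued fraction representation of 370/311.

[1; 5, 3, 1, 2, 5]

Run the Euclidean algorithm on 370 and 311; the successive quotients are the partial quotients a_0, a_1, ... (each step inverts the fractional part left over by the previous one):
  370 = 1*311 + 59, so a_0 = 1.
  311 = 5*59 + 16, so a_1 = 5.
  59 = 3*16 + 11, so a_2 = 3.
  16 = 1*11 + 5, so a_3 = 1.
  11 = 2*5 + 1, so a_4 = 2.
  5 = 5*1 + 0, so a_5 = 5.
The remainder reaches 0 after 6 divisions, so the expansion has 6 partial quotients, read off in order.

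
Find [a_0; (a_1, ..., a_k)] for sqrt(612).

[24; (1, 2, 1, 4, 1, 2, 1, 48)]

Write x_i = (sqrt(612) + m_i)/d_i with (m_0, d_0) = (0, 1). a_0 = floor(sqrt(612)) = 24, since 24^2 = 576 <= 612 < 625 = 25^2.
Iterate m_{i+1} = d_i*a_i - m_i, d_{i+1} = (612 - m_{i+1}^2)/d_i, a_{i+1} = floor((a_0 + m_{i+1})/d_{i+1}):
  m_1 = 1*24 - 0 = 24, d_1 = (612 - 24^2)/1 = 36/1 = 36, a_1 = floor((24 + 24)/36) = 1.
  m_2 = 36*1 - 24 = 12, d_2 = (612 - 12^2)/36 = 468/36 = 13, a_2 = floor((24 + 12)/13) = 2.
  m_3 = 13*2 - 12 = 14, d_3 = (612 - 14^2)/13 = 416/13 = 32, a_3 = floor((24 + 14)/32) = 1.
  m_4 = 32*1 - 14 = 18, d_4 = (612 - 18^2)/32 = 288/32 = 9, a_4 = floor((24 + 18)/9) = 4.
  m_5 = 9*4 - 18 = 18, d_5 = (612 - 18^2)/9 = 288/9 = 32, a_5 = floor((24 + 18)/32) = 1.
  m_6 = 32*1 - 18 = 14, d_6 = (612 - 14^2)/32 = 416/32 = 13, a_6 = floor((24 + 14)/13) = 2.
  m_7 = 13*2 - 14 = 12, d_7 = (612 - 12^2)/13 = 468/13 = 36, a_7 = floor((24 + 12)/36) = 1.
  m_8 = 36*1 - 12 = 24, d_8 = (612 - 24^2)/36 = 36/36 = 1, a_8 = floor((24 + 24)/1) = 48.
  m_9 = 1*48 - 24 = 24, d_9 = (612 - 24^2)/1 = 36/1 = 36: (m_9, d_9) = (m_1, d_1) = (24, 36), so from here the quotients repeat a_1, ..., a_8; the period length is 8.
Hence the expansion of sqrt(612) is a_0 = 24 followed by the repeating block 1, 2, 1, 4, 1, 2, 1, 48 (period 8).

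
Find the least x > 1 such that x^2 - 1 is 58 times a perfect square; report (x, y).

First expand sqrt(58) as a continued fraction. With x_i = (sqrt(58) + m_i)/d_i and (m_0, d_0) = (0, 1): a_0 = floor(sqrt(58)) = 7, since 7^2 = 49 <= 58 < 64 = 8^2.
Iterate m_{i+1} = d_i*a_i - m_i, d_{i+1} = (58 - m_{i+1}^2)/d_i, a_{i+1} = floor((a_0 + m_{i+1})/d_{i+1}):
  m_1 = 1*7 - 0 = 7, d_1 = (58 - 7^2)/1 = 9/1 = 9, a_1 = floor((7 + 7)/9) = 1.
  m_2 = 9*1 - 7 = 2, d_2 = (58 - 2^2)/9 = 54/9 = 6, a_2 = floor((7 + 2)/6) = 1.
  m_3 = 6*1 - 2 = 4, d_3 = (58 - 4^2)/6 = 42/6 = 7, a_3 = floor((7 + 4)/7) = 1.
  m_4 = 7*1 - 4 = 3, d_4 = (58 - 3^2)/7 = 49/7 = 7, a_4 = floor((7 + 3)/7) = 1.
  m_5 = 7*1 - 3 = 4, d_5 = (58 - 4^2)/7 = 42/7 = 6, a_5 = floor((7 + 4)/6) = 1.
  m_6 = 6*1 - 4 = 2, d_6 = (58 - 2^2)/6 = 54/6 = 9, a_6 = floor((7 + 2)/9) = 1.
  m_7 = 9*1 - 2 = 7, d_7 = (58 - 7^2)/9 = 9/9 = 1, a_7 = floor((7 + 7)/1) = 14.
  m_8 = 1*14 - 7 = 7, d_8 = (58 - 7^2)/1 = 9/1 = 9: (m_8, d_8) = (m_1, d_1) = (7, 9), so from here the quotients repeat a_1, ..., a_7; the period length is 7.
So sqrt(58) = [7; (1, 1, 1, 1, 1, 1, 14)] with period length k = 7.
k is odd, so (p_{k-1}, q_{k-1}) only solves x^2 - 58y^2 = -1 and the fundamental solution of x^2 - 58y^2 = 1 is (p_{2k-1}, q_{2k-1}) = (p_13, q_13); compute convergents through index 13, running through the period twice.
Convergents (p_i = a_i*p_{i-1} + p_{i-2}, q_i = a_i*q_{i-1} + q_{i-2} with p_{-2}=0, p_{-1}=1, q_{-2}=1, q_{-1}=0):
  i=0: a_0=7, p_0 = 7*1 + 0 = 7, q_0 = 7*0 + 1 = 1.
  i=1: a_1=1, p_1 = 1*7 + 1 = 8, q_1 = 1*1 + 0 = 1.
  i=2: a_2=1, p_2 = 1*8 + 7 = 15, q_2 = 1*1 + 1 = 2.
  i=3: a_3=1, p_3 = 1*15 + 8 = 23, q_3 = 1*2 + 1 = 3.
  i=4: a_4=1, p_4 = 1*23 + 15 = 38, q_4 = 1*3 + 2 = 5.
  i=5: a_5=1, p_5 = 1*38 + 23 = 61, q_5 = 1*5 + 3 = 8.
  i=6: a_6=1, p_6 = 1*61 + 38 = 99, q_6 = 1*8 + 5 = 13.
  i=7: a_7=14, p_7 = 14*99 + 61 = 1447, q_7 = 14*13 + 8 = 190.
  i=8: a_8=1, p_8 = 1*1447 + 99 = 1546, q_8 = 1*190 + 13 = 203.
  i=9: a_9=1, p_9 = 1*1546 + 1447 = 2993, q_9 = 1*203 + 190 = 393.
  i=10: a_10=1, p_10 = 1*2993 + 1546 = 4539, q_10 = 1*393 + 203 = 596.
  i=11: a_11=1, p_11 = 1*4539 + 2993 = 7532, q_11 = 1*596 + 393 = 989.
  i=12: a_12=1, p_12 = 1*7532 + 4539 = 12071, q_12 = 1*989 + 596 = 1585.
  i=13: a_13=1, p_13 = 1*12071 + 7532 = 19603, q_13 = 1*1585 + 989 = 2574.
Indeed p_6^2 - 58*q_6^2 = 9801 - 9802 = -1, not +1.
Check: 19603^2 - 58*2574^2 = 384277609 - 384277608 = 1, so (x, y) = (19603, 2574) solves the equation, and by the theorem it is the least positive solution.

(x, y) = (19603, 2574)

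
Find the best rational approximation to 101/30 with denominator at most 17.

Expand x = 101/30 as a continued fraction with the Euclidean algorithm:
  101 = 3*30 + 11, so a_0 = 3.
  30 = 2*11 + 8, so a_1 = 2.
  11 = 1*8 + 3, so a_2 = 1.
  8 = 2*3 + 2, so a_3 = 2.
  3 = 1*2 + 1, so a_4 = 1.
  2 = 2*1 + 0, so a_5 = 2.
so x = [3; 2, 1, 2, 1, 2].
Convergents (p_i = a_i*p_{i-1} + p_{i-2}, q_i = a_i*q_{i-1} + q_{i-2} with p_{-2}=0, p_{-1}=1, q_{-2}=1, q_{-1}=0), until the denominator exceeds 17:
  i=0: a_0=3, p_0 = 3*1 + 0 = 3, q_0 = 3*0 + 1 = 1.
  i=1: a_1=2, p_1 = 2*3 + 1 = 7, q_1 = 2*1 + 0 = 2.
  i=2: a_2=1, p_2 = 1*7 + 3 = 10, q_2 = 1*2 + 1 = 3.
  i=3: a_3=2, p_3 = 2*10 + 7 = 27, q_3 = 2*3 + 2 = 8.
  i=4: a_4=1, p_4 = 1*27 + 10 = 37, q_4 = 1*8 + 3 = 11.
  i=5: a_5=2, p_5 = 2*37 + 27 = 101, q_5 = 2*11 + 8 = 30.
q_5 = 30 > 17, so the last convergent with denominator <= 17 is p_4/q_4 = 37/11.
The closest fraction with denominator <= 17 is either p_4/q_4 or the intermediate fraction (k*p_4 + p_3)/(k*q_4 + q_3) with the largest k >= 1 whose denominator stays <= 17; these approach x as k grows, and every other convergent or intermediate fraction in range is farther away.
Largest k: floor((17 - q_3)/q_4) = floor((17 - 8)/11) = 0.
Since k = 0, no intermediate fraction beyond p_4/q_4 has denominator <= 17, so the convergent 37/11 is the closest (its error is |101*11 - 37*30|/(30*11) = 1/330).

37/11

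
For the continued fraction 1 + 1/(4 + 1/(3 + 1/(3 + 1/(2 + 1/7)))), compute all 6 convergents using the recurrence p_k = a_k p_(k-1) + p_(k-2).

Using the convergent recurrence p_i = a_i*p_{i-1} + p_{i-2}, q_i = a_i*q_{i-1} + q_{i-2} with p_{-2}=0, p_{-1}=1, q_{-2}=1, q_{-1}=0:
  i=0: a_0=1, p_0 = 1*1 + 0 = 1, q_0 = 1*0 + 1 = 1.
  i=1: a_1=4, p_1 = 4*1 + 1 = 5, q_1 = 4*1 + 0 = 4.
  i=2: a_2=3, p_2 = 3*5 + 1 = 16, q_2 = 3*4 + 1 = 13.
  i=3: a_3=3, p_3 = 3*16 + 5 = 53, q_3 = 3*13 + 4 = 43.
  i=4: a_4=2, p_4 = 2*53 + 16 = 122, q_4 = 2*43 + 13 = 99.
  i=5: a_5=7, p_5 = 7*122 + 53 = 907, q_5 = 7*99 + 43 = 736.

1/1, 5/4, 16/13, 53/43, 122/99, 907/736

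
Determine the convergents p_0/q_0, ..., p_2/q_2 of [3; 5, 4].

Using the convergent recurrence p_i = a_i*p_{i-1} + p_{i-2}, q_i = a_i*q_{i-1} + q_{i-2} with p_{-2}=0, p_{-1}=1, q_{-2}=1, q_{-1}=0:
  i=0: a_0=3, p_0 = 3*1 + 0 = 3, q_0 = 3*0 + 1 = 1.
  i=1: a_1=5, p_1 = 5*3 + 1 = 16, q_1 = 5*1 + 0 = 5.
  i=2: a_2=4, p_2 = 4*16 + 3 = 67, q_2 = 4*5 + 1 = 21.

3/1, 16/5, 67/21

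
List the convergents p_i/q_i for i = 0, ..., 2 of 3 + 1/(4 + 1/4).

Using the convergent recurrence p_i = a_i*p_{i-1} + p_{i-2}, q_i = a_i*q_{i-1} + q_{i-2} with p_{-2}=0, p_{-1}=1, q_{-2}=1, q_{-1}=0:
  i=0: a_0=3, p_0 = 3*1 + 0 = 3, q_0 = 3*0 + 1 = 1.
  i=1: a_1=4, p_1 = 4*3 + 1 = 13, q_1 = 4*1 + 0 = 4.
  i=2: a_2=4, p_2 = 4*13 + 3 = 55, q_2 = 4*4 + 1 = 17.

3/1, 13/4, 55/17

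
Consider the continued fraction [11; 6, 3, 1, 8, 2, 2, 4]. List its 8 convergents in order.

11/1, 67/6, 212/19, 279/25, 2444/219, 5167/463, 12778/1145, 56279/5043

Using the convergent recurrence p_i = a_i*p_{i-1} + p_{i-2}, q_i = a_i*q_{i-1} + q_{i-2} with p_{-2}=0, p_{-1}=1, q_{-2}=1, q_{-1}=0:
  i=0: a_0=11, p_0 = 11*1 + 0 = 11, q_0 = 11*0 + 1 = 1.
  i=1: a_1=6, p_1 = 6*11 + 1 = 67, q_1 = 6*1 + 0 = 6.
  i=2: a_2=3, p_2 = 3*67 + 11 = 212, q_2 = 3*6 + 1 = 19.
  i=3: a_3=1, p_3 = 1*212 + 67 = 279, q_3 = 1*19 + 6 = 25.
  i=4: a_4=8, p_4 = 8*279 + 212 = 2444, q_4 = 8*25 + 19 = 219.
  i=5: a_5=2, p_5 = 2*2444 + 279 = 5167, q_5 = 2*219 + 25 = 463.
  i=6: a_6=2, p_6 = 2*5167 + 2444 = 12778, q_6 = 2*463 + 219 = 1145.
  i=7: a_7=4, p_7 = 4*12778 + 5167 = 56279, q_7 = 4*1145 + 463 = 5043.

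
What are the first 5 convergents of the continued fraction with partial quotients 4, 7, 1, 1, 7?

4/1, 29/7, 33/8, 62/15, 467/113

Using the convergent recurrence p_i = a_i*p_{i-1} + p_{i-2}, q_i = a_i*q_{i-1} + q_{i-2} with p_{-2}=0, p_{-1}=1, q_{-2}=1, q_{-1}=0:
  i=0: a_0=4, p_0 = 4*1 + 0 = 4, q_0 = 4*0 + 1 = 1.
  i=1: a_1=7, p_1 = 7*4 + 1 = 29, q_1 = 7*1 + 0 = 7.
  i=2: a_2=1, p_2 = 1*29 + 4 = 33, q_2 = 1*7 + 1 = 8.
  i=3: a_3=1, p_3 = 1*33 + 29 = 62, q_3 = 1*8 + 7 = 15.
  i=4: a_4=7, p_4 = 7*62 + 33 = 467, q_4 = 7*15 + 8 = 113.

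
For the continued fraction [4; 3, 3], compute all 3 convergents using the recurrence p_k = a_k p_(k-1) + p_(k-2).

Using the convergent recurrence p_i = a_i*p_{i-1} + p_{i-2}, q_i = a_i*q_{i-1} + q_{i-2} with p_{-2}=0, p_{-1}=1, q_{-2}=1, q_{-1}=0:
  i=0: a_0=4, p_0 = 4*1 + 0 = 4, q_0 = 4*0 + 1 = 1.
  i=1: a_1=3, p_1 = 3*4 + 1 = 13, q_1 = 3*1 + 0 = 3.
  i=2: a_2=3, p_2 = 3*13 + 4 = 43, q_2 = 3*3 + 1 = 10.

4/1, 13/3, 43/10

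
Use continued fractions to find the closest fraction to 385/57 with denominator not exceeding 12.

27/4

Expand x = 385/57 as a continued fraction with the Euclidean algorithm:
  385 = 6*57 + 43, so a_0 = 6.
  57 = 1*43 + 14, so a_1 = 1.
  43 = 3*14 + 1, so a_2 = 3.
  14 = 14*1 + 0, so a_3 = 14.
so x = [6; 1, 3, 14].
Convergents (p_i = a_i*p_{i-1} + p_{i-2}, q_i = a_i*q_{i-1} + q_{i-2} with p_{-2}=0, p_{-1}=1, q_{-2}=1, q_{-1}=0), until the denominator exceeds 12:
  i=0: a_0=6, p_0 = 6*1 + 0 = 6, q_0 = 6*0 + 1 = 1.
  i=1: a_1=1, p_1 = 1*6 + 1 = 7, q_1 = 1*1 + 0 = 1.
  i=2: a_2=3, p_2 = 3*7 + 6 = 27, q_2 = 3*1 + 1 = 4.
  i=3: a_3=14, p_3 = 14*27 + 7 = 385, q_3 = 14*4 + 1 = 57.
q_3 = 57 > 12, so the last convergent with denominator <= 12 is p_2/q_2 = 27/4.
The closest fraction with denominator <= 12 is either p_2/q_2 or the intermediate fraction (k*p_2 + p_1)/(k*q_2 + q_1) with the largest k >= 1 whose denominator stays <= 12; these approach x as k grows, and every other convergent or intermediate fraction in range is farther away.
Largest k: floor((12 - q_1)/q_2) = floor((12 - 1)/4) = 2.
That gives (2*27 + 7)/(2*4 + 1) = 61/9.
Compare the errors: |x - 27/4| = |385*4 - 27*57|/(57*4) = 1/228, and |x - 61/9| = |385*9 - 61*57|/(57*9) = 12/513.
Cross-multiplying, 1*513 = 513 < 2736 = 12*228, so 1/228 is smaller: the convergent 27/4 is closer to x than 61/9.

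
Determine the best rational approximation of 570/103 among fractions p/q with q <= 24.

83/15

Expand x = 570/103 as a continued fraction with the Euclidean algorithm:
  570 = 5*103 + 55, so a_0 = 5.
  103 = 1*55 + 48, so a_1 = 1.
  55 = 1*48 + 7, so a_2 = 1.
  48 = 6*7 + 6, so a_3 = 6.
  7 = 1*6 + 1, so a_4 = 1.
  6 = 6*1 + 0, so a_5 = 6.
so x = [5; 1, 1, 6, 1, 6].
Convergents (p_i = a_i*p_{i-1} + p_{i-2}, q_i = a_i*q_{i-1} + q_{i-2} with p_{-2}=0, p_{-1}=1, q_{-2}=1, q_{-1}=0), until the denominator exceeds 24:
  i=0: a_0=5, p_0 = 5*1 + 0 = 5, q_0 = 5*0 + 1 = 1.
  i=1: a_1=1, p_1 = 1*5 + 1 = 6, q_1 = 1*1 + 0 = 1.
  i=2: a_2=1, p_2 = 1*6 + 5 = 11, q_2 = 1*1 + 1 = 2.
  i=3: a_3=6, p_3 = 6*11 + 6 = 72, q_3 = 6*2 + 1 = 13.
  i=4: a_4=1, p_4 = 1*72 + 11 = 83, q_4 = 1*13 + 2 = 15.
  i=5: a_5=6, p_5 = 6*83 + 72 = 570, q_5 = 6*15 + 13 = 103.
q_5 = 103 > 24, so the last convergent with denominator <= 24 is p_4/q_4 = 83/15.
The closest fraction with denominator <= 24 is either p_4/q_4 or the intermediate fraction (k*p_4 + p_3)/(k*q_4 + q_3) with the largest k >= 1 whose denominator stays <= 24; these approach x as k grows, and every other convergent or intermediate fraction in range is farther away.
Largest k: floor((24 - q_3)/q_4) = floor((24 - 13)/15) = 0.
Since k = 0, no intermediate fraction beyond p_4/q_4 has denominator <= 24, so the convergent 83/15 is the closest (its error is |570*15 - 83*103|/(103*15) = 1/1545).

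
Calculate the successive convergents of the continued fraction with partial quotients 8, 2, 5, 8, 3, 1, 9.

Using the convergent recurrence p_i = a_i*p_{i-1} + p_{i-2}, q_i = a_i*q_{i-1} + q_{i-2} with p_{-2}=0, p_{-1}=1, q_{-2}=1, q_{-1}=0:
  i=0: a_0=8, p_0 = 8*1 + 0 = 8, q_0 = 8*0 + 1 = 1.
  i=1: a_1=2, p_1 = 2*8 + 1 = 17, q_1 = 2*1 + 0 = 2.
  i=2: a_2=5, p_2 = 5*17 + 8 = 93, q_2 = 5*2 + 1 = 11.
  i=3: a_3=8, p_3 = 8*93 + 17 = 761, q_3 = 8*11 + 2 = 90.
  i=4: a_4=3, p_4 = 3*761 + 93 = 2376, q_4 = 3*90 + 11 = 281.
  i=5: a_5=1, p_5 = 1*2376 + 761 = 3137, q_5 = 1*281 + 90 = 371.
  i=6: a_6=9, p_6 = 9*3137 + 2376 = 30609, q_6 = 9*371 + 281 = 3620.

8/1, 17/2, 93/11, 761/90, 2376/281, 3137/371, 30609/3620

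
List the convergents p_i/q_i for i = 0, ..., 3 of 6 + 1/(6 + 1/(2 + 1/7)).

Using the convergent recurrence p_i = a_i*p_{i-1} + p_{i-2}, q_i = a_i*q_{i-1} + q_{i-2} with p_{-2}=0, p_{-1}=1, q_{-2}=1, q_{-1}=0:
  i=0: a_0=6, p_0 = 6*1 + 0 = 6, q_0 = 6*0 + 1 = 1.
  i=1: a_1=6, p_1 = 6*6 + 1 = 37, q_1 = 6*1 + 0 = 6.
  i=2: a_2=2, p_2 = 2*37 + 6 = 80, q_2 = 2*6 + 1 = 13.
  i=3: a_3=7, p_3 = 7*80 + 37 = 597, q_3 = 7*13 + 6 = 97.

6/1, 37/6, 80/13, 597/97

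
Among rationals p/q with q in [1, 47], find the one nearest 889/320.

Expand x = 889/320 as a continued fraction with the Euclidean algorithm:
  889 = 2*320 + 249, so a_0 = 2.
  320 = 1*249 + 71, so a_1 = 1.
  249 = 3*71 + 36, so a_2 = 3.
  71 = 1*36 + 35, so a_3 = 1.
  36 = 1*35 + 1, so a_4 = 1.
  35 = 35*1 + 0, so a_5 = 35.
so x = [2; 1, 3, 1, 1, 35].
Convergents (p_i = a_i*p_{i-1} + p_{i-2}, q_i = a_i*q_{i-1} + q_{i-2} with p_{-2}=0, p_{-1}=1, q_{-2}=1, q_{-1}=0), until the denominator exceeds 47:
  i=0: a_0=2, p_0 = 2*1 + 0 = 2, q_0 = 2*0 + 1 = 1.
  i=1: a_1=1, p_1 = 1*2 + 1 = 3, q_1 = 1*1 + 0 = 1.
  i=2: a_2=3, p_2 = 3*3 + 2 = 11, q_2 = 3*1 + 1 = 4.
  i=3: a_3=1, p_3 = 1*11 + 3 = 14, q_3 = 1*4 + 1 = 5.
  i=4: a_4=1, p_4 = 1*14 + 11 = 25, q_4 = 1*5 + 4 = 9.
  i=5: a_5=35, p_5 = 35*25 + 14 = 889, q_5 = 35*9 + 5 = 320.
q_5 = 320 > 47, so the last convergent with denominator <= 47 is p_4/q_4 = 25/9.
The closest fraction with denominator <= 47 is either p_4/q_4 or the intermediate fraction (k*p_4 + p_3)/(k*q_4 + q_3) with the largest k >= 1 whose denominator stays <= 47; these approach x as k grows, and every other convergent or intermediate fraction in range is farther away.
Largest k: floor((47 - q_3)/q_4) = floor((47 - 5)/9) = 4.
That gives (4*25 + 14)/(4*9 + 5) = 114/41.
Compare the errors: |x - 25/9| = |889*9 - 25*320|/(320*9) = 1/2880, and |x - 114/41| = |889*41 - 114*320|/(320*41) = 31/13120.
Cross-multiplying, 1*13120 = 13120 < 89280 = 31*2880, so 1/2880 is smaller: the convergent 25/9 is closer to x than 114/41.

25/9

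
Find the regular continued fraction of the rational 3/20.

[0; 6, 1, 2]

Run the Euclidean algorithm on 3 and 20; the successive quotients are the partial quotients a_0, a_1, ... (each step inverts the fractional part left over by the previous one):
  3 = 0*20 + 3, so a_0 = 0.
  20 = 6*3 + 2, so a_1 = 6.
  3 = 1*2 + 1, so a_2 = 1.
  2 = 2*1 + 0, so a_3 = 2.
The remainder reaches 0 after 4 divisions, so the expansion has 4 partial quotients, read off in order.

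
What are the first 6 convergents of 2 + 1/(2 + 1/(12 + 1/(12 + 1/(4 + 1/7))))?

Using the convergent recurrence p_i = a_i*p_{i-1} + p_{i-2}, q_i = a_i*q_{i-1} + q_{i-2} with p_{-2}=0, p_{-1}=1, q_{-2}=1, q_{-1}=0:
  i=0: a_0=2, p_0 = 2*1 + 0 = 2, q_0 = 2*0 + 1 = 1.
  i=1: a_1=2, p_1 = 2*2 + 1 = 5, q_1 = 2*1 + 0 = 2.
  i=2: a_2=12, p_2 = 12*5 + 2 = 62, q_2 = 12*2 + 1 = 25.
  i=3: a_3=12, p_3 = 12*62 + 5 = 749, q_3 = 12*25 + 2 = 302.
  i=4: a_4=4, p_4 = 4*749 + 62 = 3058, q_4 = 4*302 + 25 = 1233.
  i=5: a_5=7, p_5 = 7*3058 + 749 = 22155, q_5 = 7*1233 + 302 = 8933.

2/1, 5/2, 62/25, 749/302, 3058/1233, 22155/8933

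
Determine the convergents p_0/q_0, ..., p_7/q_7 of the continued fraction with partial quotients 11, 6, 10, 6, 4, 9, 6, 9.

11/1, 67/6, 681/61, 4153/372, 17293/1549, 159790/14313, 976033/87427, 8944087/801156

Using the convergent recurrence p_i = a_i*p_{i-1} + p_{i-2}, q_i = a_i*q_{i-1} + q_{i-2} with p_{-2}=0, p_{-1}=1, q_{-2}=1, q_{-1}=0:
  i=0: a_0=11, p_0 = 11*1 + 0 = 11, q_0 = 11*0 + 1 = 1.
  i=1: a_1=6, p_1 = 6*11 + 1 = 67, q_1 = 6*1 + 0 = 6.
  i=2: a_2=10, p_2 = 10*67 + 11 = 681, q_2 = 10*6 + 1 = 61.
  i=3: a_3=6, p_3 = 6*681 + 67 = 4153, q_3 = 6*61 + 6 = 372.
  i=4: a_4=4, p_4 = 4*4153 + 681 = 17293, q_4 = 4*372 + 61 = 1549.
  i=5: a_5=9, p_5 = 9*17293 + 4153 = 159790, q_5 = 9*1549 + 372 = 14313.
  i=6: a_6=6, p_6 = 6*159790 + 17293 = 976033, q_6 = 6*14313 + 1549 = 87427.
  i=7: a_7=9, p_7 = 9*976033 + 159790 = 8944087, q_7 = 9*87427 + 14313 = 801156.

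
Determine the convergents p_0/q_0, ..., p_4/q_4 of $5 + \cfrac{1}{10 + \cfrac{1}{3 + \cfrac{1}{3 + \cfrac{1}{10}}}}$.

Using the convergent recurrence p_i = a_i*p_{i-1} + p_{i-2}, q_i = a_i*q_{i-1} + q_{i-2} with p_{-2}=0, p_{-1}=1, q_{-2}=1, q_{-1}=0:
  i=0: a_0=5, p_0 = 5*1 + 0 = 5, q_0 = 5*0 + 1 = 1.
  i=1: a_1=10, p_1 = 10*5 + 1 = 51, q_1 = 10*1 + 0 = 10.
  i=2: a_2=3, p_2 = 3*51 + 5 = 158, q_2 = 3*10 + 1 = 31.
  i=3: a_3=3, p_3 = 3*158 + 51 = 525, q_3 = 3*31 + 10 = 103.
  i=4: a_4=10, p_4 = 10*525 + 158 = 5408, q_4 = 10*103 + 31 = 1061.

5/1, 51/10, 158/31, 525/103, 5408/1061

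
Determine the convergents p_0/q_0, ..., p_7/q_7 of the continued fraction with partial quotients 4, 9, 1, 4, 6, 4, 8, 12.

4/1, 37/9, 41/10, 201/49, 1247/304, 5189/1265, 42759/10424, 518297/126353

Using the convergent recurrence p_i = a_i*p_{i-1} + p_{i-2}, q_i = a_i*q_{i-1} + q_{i-2} with p_{-2}=0, p_{-1}=1, q_{-2}=1, q_{-1}=0:
  i=0: a_0=4, p_0 = 4*1 + 0 = 4, q_0 = 4*0 + 1 = 1.
  i=1: a_1=9, p_1 = 9*4 + 1 = 37, q_1 = 9*1 + 0 = 9.
  i=2: a_2=1, p_2 = 1*37 + 4 = 41, q_2 = 1*9 + 1 = 10.
  i=3: a_3=4, p_3 = 4*41 + 37 = 201, q_3 = 4*10 + 9 = 49.
  i=4: a_4=6, p_4 = 6*201 + 41 = 1247, q_4 = 6*49 + 10 = 304.
  i=5: a_5=4, p_5 = 4*1247 + 201 = 5189, q_5 = 4*304 + 49 = 1265.
  i=6: a_6=8, p_6 = 8*5189 + 1247 = 42759, q_6 = 8*1265 + 304 = 10424.
  i=7: a_7=12, p_7 = 12*42759 + 5189 = 518297, q_7 = 12*10424 + 1265 = 126353.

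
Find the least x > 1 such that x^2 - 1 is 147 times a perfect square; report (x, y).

First expand sqrt(147) as a continued fraction. With x_i = (sqrt(147) + m_i)/d_i and (m_0, d_0) = (0, 1): a_0 = floor(sqrt(147)) = 12, since 12^2 = 144 <= 147 < 169 = 13^2.
Iterate m_{i+1} = d_i*a_i - m_i, d_{i+1} = (147 - m_{i+1}^2)/d_i, a_{i+1} = floor((a_0 + m_{i+1})/d_{i+1}):
  m_1 = 1*12 - 0 = 12, d_1 = (147 - 12^2)/1 = 3/1 = 3, a_1 = floor((12 + 12)/3) = 8.
  m_2 = 3*8 - 12 = 12, d_2 = (147 - 12^2)/3 = 3/3 = 1, a_2 = floor((12 + 12)/1) = 24.
  m_3 = 1*24 - 12 = 12, d_3 = (147 - 12^2)/1 = 3/1 = 3: (m_3, d_3) = (m_1, d_1) = (12, 3), so from here the quotients repeat a_1, a_2; the period length is 2.
So sqrt(147) = [12; (8, 24)] with period length k = 2.
k is even, so the fundamental solution of x^2 - 147y^2 = 1 is (p_{k-1}, q_{k-1}) = (p_1, q_1); compute convergents through index 1.
Convergents (p_i = a_i*p_{i-1} + p_{i-2}, q_i = a_i*q_{i-1} + q_{i-2} with p_{-2}=0, p_{-1}=1, q_{-2}=1, q_{-1}=0):
  i=0: a_0=12, p_0 = 12*1 + 0 = 12, q_0 = 12*0 + 1 = 1.
  i=1: a_1=8, p_1 = 8*12 + 1 = 97, q_1 = 8*1 + 0 = 8.
Check: 97^2 - 147*8^2 = 9409 - 9408 = 1, so (x, y) = (97, 8) solves the equation, and by the theorem it is the least positive solution.

(x, y) = (97, 8)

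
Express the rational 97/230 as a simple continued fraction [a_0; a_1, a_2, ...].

Run the Euclidean algorithm on 97 and 230; the successive quotients are the partial quotients a_0, a_1, ... (each step inverts the fractional part left over by the previous one):
  97 = 0*230 + 97, so a_0 = 0.
  230 = 2*97 + 36, so a_1 = 2.
  97 = 2*36 + 25, so a_2 = 2.
  36 = 1*25 + 11, so a_3 = 1.
  25 = 2*11 + 3, so a_4 = 2.
  11 = 3*3 + 2, so a_5 = 3.
  3 = 1*2 + 1, so a_6 = 1.
  2 = 2*1 + 0, so a_7 = 2.
The remainder reaches 0 after 8 divisions, so the expansion has 8 partial quotients, read off in order.

[0; 2, 2, 1, 2, 3, 1, 2]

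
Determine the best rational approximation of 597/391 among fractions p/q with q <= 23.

Expand x = 597/391 as a continued fraction with the Euclidean algorithm:
  597 = 1*391 + 206, so a_0 = 1.
  391 = 1*206 + 185, so a_1 = 1.
  206 = 1*185 + 21, so a_2 = 1.
  185 = 8*21 + 17, so a_3 = 8.
  21 = 1*17 + 4, so a_4 = 1.
  17 = 4*4 + 1, so a_5 = 4.
  4 = 4*1 + 0, so a_6 = 4.
so x = [1; 1, 1, 8, 1, 4, 4].
Convergents (p_i = a_i*p_{i-1} + p_{i-2}, q_i = a_i*q_{i-1} + q_{i-2} with p_{-2}=0, p_{-1}=1, q_{-2}=1, q_{-1}=0), until the denominator exceeds 23:
  i=0: a_0=1, p_0 = 1*1 + 0 = 1, q_0 = 1*0 + 1 = 1.
  i=1: a_1=1, p_1 = 1*1 + 1 = 2, q_1 = 1*1 + 0 = 1.
  i=2: a_2=1, p_2 = 1*2 + 1 = 3, q_2 = 1*1 + 1 = 2.
  i=3: a_3=8, p_3 = 8*3 + 2 = 26, q_3 = 8*2 + 1 = 17.
  i=4: a_4=1, p_4 = 1*26 + 3 = 29, q_4 = 1*17 + 2 = 19.
  i=5: a_5=4, p_5 = 4*29 + 26 = 142, q_5 = 4*19 + 17 = 93.
q_5 = 93 > 23, so the last convergent with denominator <= 23 is p_4/q_4 = 29/19.
The closest fraction with denominator <= 23 is either p_4/q_4 or the intermediate fraction (k*p_4 + p_3)/(k*q_4 + q_3) with the largest k >= 1 whose denominator stays <= 23; these approach x as k grows, and every other convergent or intermediate fraction in range is farther away.
Largest k: floor((23 - q_3)/q_4) = floor((23 - 17)/19) = 0.
Since k = 0, no intermediate fraction beyond p_4/q_4 has denominator <= 23, so the convergent 29/19 is the closest (its error is |597*19 - 29*391|/(391*19) = 4/7429).

29/19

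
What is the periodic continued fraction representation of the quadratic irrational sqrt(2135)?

[46; (4, 1, 5, 1, 4, 92)]

Write x_i = (sqrt(2135) + m_i)/d_i with (m_0, d_0) = (0, 1). a_0 = floor(sqrt(2135)) = 46, since 46^2 = 2116 <= 2135 < 2209 = 47^2.
Iterate m_{i+1} = d_i*a_i - m_i, d_{i+1} = (2135 - m_{i+1}^2)/d_i, a_{i+1} = floor((a_0 + m_{i+1})/d_{i+1}):
  m_1 = 1*46 - 0 = 46, d_1 = (2135 - 46^2)/1 = 19/1 = 19, a_1 = floor((46 + 46)/19) = 4.
  m_2 = 19*4 - 46 = 30, d_2 = (2135 - 30^2)/19 = 1235/19 = 65, a_2 = floor((46 + 30)/65) = 1.
  m_3 = 65*1 - 30 = 35, d_3 = (2135 - 35^2)/65 = 910/65 = 14, a_3 = floor((46 + 35)/14) = 5.
  m_4 = 14*5 - 35 = 35, d_4 = (2135 - 35^2)/14 = 910/14 = 65, a_4 = floor((46 + 35)/65) = 1.
  m_5 = 65*1 - 35 = 30, d_5 = (2135 - 30^2)/65 = 1235/65 = 19, a_5 = floor((46 + 30)/19) = 4.
  m_6 = 19*4 - 30 = 46, d_6 = (2135 - 46^2)/19 = 19/19 = 1, a_6 = floor((46 + 46)/1) = 92.
  m_7 = 1*92 - 46 = 46, d_7 = (2135 - 46^2)/1 = 19/1 = 19: (m_7, d_7) = (m_1, d_1) = (46, 19), so from here the quotients repeat a_1, ..., a_6; the period length is 6.
Hence the expansion of sqrt(2135) is a_0 = 46 followed by the repeating block 4, 1, 5, 1, 4, 92 (period 6).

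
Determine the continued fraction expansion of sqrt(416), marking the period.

[20; (2, 1, 1, 9, 1, 1, 2, 40)]

Write x_i = (sqrt(416) + m_i)/d_i with (m_0, d_0) = (0, 1). a_0 = floor(sqrt(416)) = 20, since 20^2 = 400 <= 416 < 441 = 21^2.
Iterate m_{i+1} = d_i*a_i - m_i, d_{i+1} = (416 - m_{i+1}^2)/d_i, a_{i+1} = floor((a_0 + m_{i+1})/d_{i+1}):
  m_1 = 1*20 - 0 = 20, d_1 = (416 - 20^2)/1 = 16/1 = 16, a_1 = floor((20 + 20)/16) = 2.
  m_2 = 16*2 - 20 = 12, d_2 = (416 - 12^2)/16 = 272/16 = 17, a_2 = floor((20 + 12)/17) = 1.
  m_3 = 17*1 - 12 = 5, d_3 = (416 - 5^2)/17 = 391/17 = 23, a_3 = floor((20 + 5)/23) = 1.
  m_4 = 23*1 - 5 = 18, d_4 = (416 - 18^2)/23 = 92/23 = 4, a_4 = floor((20 + 18)/4) = 9.
  m_5 = 4*9 - 18 = 18, d_5 = (416 - 18^2)/4 = 92/4 = 23, a_5 = floor((20 + 18)/23) = 1.
  m_6 = 23*1 - 18 = 5, d_6 = (416 - 5^2)/23 = 391/23 = 17, a_6 = floor((20 + 5)/17) = 1.
  m_7 = 17*1 - 5 = 12, d_7 = (416 - 12^2)/17 = 272/17 = 16, a_7 = floor((20 + 12)/16) = 2.
  m_8 = 16*2 - 12 = 20, d_8 = (416 - 20^2)/16 = 16/16 = 1, a_8 = floor((20 + 20)/1) = 40.
  m_9 = 1*40 - 20 = 20, d_9 = (416 - 20^2)/1 = 16/1 = 16: (m_9, d_9) = (m_1, d_1) = (20, 16), so from here the quotients repeat a_1, ..., a_8; the period length is 8.
Hence the expansion of sqrt(416) is a_0 = 20 followed by the repeating block 2, 1, 1, 9, 1, 1, 2, 40 (period 8).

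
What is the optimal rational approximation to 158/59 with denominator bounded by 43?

Expand x = 158/59 as a continued fraction with the Euclidean algorithm:
  158 = 2*59 + 40, so a_0 = 2.
  59 = 1*40 + 19, so a_1 = 1.
  40 = 2*19 + 2, so a_2 = 2.
  19 = 9*2 + 1, so a_3 = 9.
  2 = 2*1 + 0, so a_4 = 2.
so x = [2; 1, 2, 9, 2].
Convergents (p_i = a_i*p_{i-1} + p_{i-2}, q_i = a_i*q_{i-1} + q_{i-2} with p_{-2}=0, p_{-1}=1, q_{-2}=1, q_{-1}=0), until the denominator exceeds 43:
  i=0: a_0=2, p_0 = 2*1 + 0 = 2, q_0 = 2*0 + 1 = 1.
  i=1: a_1=1, p_1 = 1*2 + 1 = 3, q_1 = 1*1 + 0 = 1.
  i=2: a_2=2, p_2 = 2*3 + 2 = 8, q_2 = 2*1 + 1 = 3.
  i=3: a_3=9, p_3 = 9*8 + 3 = 75, q_3 = 9*3 + 1 = 28.
  i=4: a_4=2, p_4 = 2*75 + 8 = 158, q_4 = 2*28 + 3 = 59.
q_4 = 59 > 43, so the last convergent with denominator <= 43 is p_3/q_3 = 75/28.
The closest fraction with denominator <= 43 is either p_3/q_3 or the intermediate fraction (k*p_3 + p_2)/(k*q_3 + q_2) with the largest k >= 1 whose denominator stays <= 43; these approach x as k grows, and every other convergent or intermediate fraction in range is farther away.
Largest k: floor((43 - q_2)/q_3) = floor((43 - 3)/28) = 1.
That gives (1*75 + 8)/(1*28 + 3) = 83/31.
Compare the errors: |x - 75/28| = |158*28 - 75*59|/(59*28) = 1/1652, and |x - 83/31| = |158*31 - 83*59|/(59*31) = 1/1829.
Cross-multiplying, 1*1652 = 1652 < 1829 = 1*1829, so 1/1829 is smaller: the intermediate fraction 83/31 is closer to x than 75/28.

83/31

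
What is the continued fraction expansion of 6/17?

Run the Euclidean algorithm on 6 and 17; the successive quotients are the partial quotients a_0, a_1, ... (each step inverts the fractional part left over by the previous one):
  6 = 0*17 + 6, so a_0 = 0.
  17 = 2*6 + 5, so a_1 = 2.
  6 = 1*5 + 1, so a_2 = 1.
  5 = 5*1 + 0, so a_3 = 5.
The remainder reaches 0 after 4 divisions, so the expansion has 4 partial quotients, read off in order.

[0; 2, 1, 5]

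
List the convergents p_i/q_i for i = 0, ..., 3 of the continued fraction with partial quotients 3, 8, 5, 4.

Using the convergent recurrence p_i = a_i*p_{i-1} + p_{i-2}, q_i = a_i*q_{i-1} + q_{i-2} with p_{-2}=0, p_{-1}=1, q_{-2}=1, q_{-1}=0:
  i=0: a_0=3, p_0 = 3*1 + 0 = 3, q_0 = 3*0 + 1 = 1.
  i=1: a_1=8, p_1 = 8*3 + 1 = 25, q_1 = 8*1 + 0 = 8.
  i=2: a_2=5, p_2 = 5*25 + 3 = 128, q_2 = 5*8 + 1 = 41.
  i=3: a_3=4, p_3 = 4*128 + 25 = 537, q_3 = 4*41 + 8 = 172.

3/1, 25/8, 128/41, 537/172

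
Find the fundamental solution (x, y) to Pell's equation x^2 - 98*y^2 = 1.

First expand sqrt(98) as a continued fraction. With x_i = (sqrt(98) + m_i)/d_i and (m_0, d_0) = (0, 1): a_0 = floor(sqrt(98)) = 9, since 9^2 = 81 <= 98 < 100 = 10^2.
Iterate m_{i+1} = d_i*a_i - m_i, d_{i+1} = (98 - m_{i+1}^2)/d_i, a_{i+1} = floor((a_0 + m_{i+1})/d_{i+1}):
  m_1 = 1*9 - 0 = 9, d_1 = (98 - 9^2)/1 = 17/1 = 17, a_1 = floor((9 + 9)/17) = 1.
  m_2 = 17*1 - 9 = 8, d_2 = (98 - 8^2)/17 = 34/17 = 2, a_2 = floor((9 + 8)/2) = 8.
  m_3 = 2*8 - 8 = 8, d_3 = (98 - 8^2)/2 = 34/2 = 17, a_3 = floor((9 + 8)/17) = 1.
  m_4 = 17*1 - 8 = 9, d_4 = (98 - 9^2)/17 = 17/17 = 1, a_4 = floor((9 + 9)/1) = 18.
  m_5 = 1*18 - 9 = 9, d_5 = (98 - 9^2)/1 = 17/1 = 17: (m_5, d_5) = (m_1, d_1) = (9, 17), so from here the quotients repeat a_1, ..., a_4; the period length is 4.
So sqrt(98) = [9; (1, 8, 1, 18)] with period length k = 4.
k is even, so the fundamental solution of x^2 - 98y^2 = 1 is (p_{k-1}, q_{k-1}) = (p_3, q_3); compute convergents through index 3.
Convergents (p_i = a_i*p_{i-1} + p_{i-2}, q_i = a_i*q_{i-1} + q_{i-2} with p_{-2}=0, p_{-1}=1, q_{-2}=1, q_{-1}=0):
  i=0: a_0=9, p_0 = 9*1 + 0 = 9, q_0 = 9*0 + 1 = 1.
  i=1: a_1=1, p_1 = 1*9 + 1 = 10, q_1 = 1*1 + 0 = 1.
  i=2: a_2=8, p_2 = 8*10 + 9 = 89, q_2 = 8*1 + 1 = 9.
  i=3: a_3=1, p_3 = 1*89 + 10 = 99, q_3 = 1*9 + 1 = 10.
Check: 99^2 - 98*10^2 = 9801 - 9800 = 1, so (x, y) = (99, 10) solves the equation, and by the theorem it is the least positive solution.

(x, y) = (99, 10)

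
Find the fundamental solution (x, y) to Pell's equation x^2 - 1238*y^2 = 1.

(x, y) = (902501, 25650)

First expand sqrt(1238) as a continued fraction. With x_i = (sqrt(1238) + m_i)/d_i and (m_0, d_0) = (0, 1): a_0 = floor(sqrt(1238)) = 35, since 35^2 = 1225 <= 1238 < 1296 = 36^2.
Iterate m_{i+1} = d_i*a_i - m_i, d_{i+1} = (1238 - m_{i+1}^2)/d_i, a_{i+1} = floor((a_0 + m_{i+1})/d_{i+1}):
  m_1 = 1*35 - 0 = 35, d_1 = (1238 - 35^2)/1 = 13/1 = 13, a_1 = floor((35 + 35)/13) = 5.
  m_2 = 13*5 - 35 = 30, d_2 = (1238 - 30^2)/13 = 338/13 = 26, a_2 = floor((35 + 30)/26) = 2.
  m_3 = 26*2 - 30 = 22, d_3 = (1238 - 22^2)/26 = 754/26 = 29, a_3 = floor((35 + 22)/29) = 1.
  m_4 = 29*1 - 22 = 7, d_4 = (1238 - 7^2)/29 = 1189/29 = 41, a_4 = floor((35 + 7)/41) = 1.
  m_5 = 41*1 - 7 = 34, d_5 = (1238 - 34^2)/41 = 82/41 = 2, a_5 = floor((35 + 34)/2) = 34.
  m_6 = 2*34 - 34 = 34, d_6 = (1238 - 34^2)/2 = 82/2 = 41, a_6 = floor((35 + 34)/41) = 1.
  m_7 = 41*1 - 34 = 7, d_7 = (1238 - 7^2)/41 = 1189/41 = 29, a_7 = floor((35 + 7)/29) = 1.
  m_8 = 29*1 - 7 = 22, d_8 = (1238 - 22^2)/29 = 754/29 = 26, a_8 = floor((35 + 22)/26) = 2.
  m_9 = 26*2 - 22 = 30, d_9 = (1238 - 30^2)/26 = 338/26 = 13, a_9 = floor((35 + 30)/13) = 5.
  m_10 = 13*5 - 30 = 35, d_10 = (1238 - 35^2)/13 = 13/13 = 1, a_10 = floor((35 + 35)/1) = 70.
  m_11 = 1*70 - 35 = 35, d_11 = (1238 - 35^2)/1 = 13/1 = 13: (m_11, d_11) = (m_1, d_1) = (35, 13), so from here the quotients repeat a_1, ..., a_10; the period length is 10.
So sqrt(1238) = [35; (5, 2, 1, 1, 34, 1, 1, 2, 5, 70)] with period length k = 10.
k is even, so the fundamental solution of x^2 - 1238y^2 = 1 is (p_{k-1}, q_{k-1}) = (p_9, q_9); compute convergents through index 9.
Convergents (p_i = a_i*p_{i-1} + p_{i-2}, q_i = a_i*q_{i-1} + q_{i-2} with p_{-2}=0, p_{-1}=1, q_{-2}=1, q_{-1}=0):
  i=0: a_0=35, p_0 = 35*1 + 0 = 35, q_0 = 35*0 + 1 = 1.
  i=1: a_1=5, p_1 = 5*35 + 1 = 176, q_1 = 5*1 + 0 = 5.
  i=2: a_2=2, p_2 = 2*176 + 35 = 387, q_2 = 2*5 + 1 = 11.
  i=3: a_3=1, p_3 = 1*387 + 176 = 563, q_3 = 1*11 + 5 = 16.
  i=4: a_4=1, p_4 = 1*563 + 387 = 950, q_4 = 1*16 + 11 = 27.
  i=5: a_5=34, p_5 = 34*950 + 563 = 32863, q_5 = 34*27 + 16 = 934.
  i=6: a_6=1, p_6 = 1*32863 + 950 = 33813, q_6 = 1*934 + 27 = 961.
  i=7: a_7=1, p_7 = 1*33813 + 32863 = 66676, q_7 = 1*961 + 934 = 1895.
  i=8: a_8=2, p_8 = 2*66676 + 33813 = 167165, q_8 = 2*1895 + 961 = 4751.
  i=9: a_9=5, p_9 = 5*167165 + 66676 = 902501, q_9 = 5*4751 + 1895 = 25650.
Check: 902501^2 - 1238*25650^2 = 814508055001 - 814508055000 = 1, so (x, y) = (902501, 25650) solves the equation, and by the theorem it is the least positive solution.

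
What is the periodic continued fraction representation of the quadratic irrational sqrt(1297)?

[36; (72)]

Write x_i = (sqrt(1297) + m_i)/d_i with (m_0, d_0) = (0, 1). a_0 = floor(sqrt(1297)) = 36, since 36^2 = 1296 <= 1297 < 1369 = 37^2.
Iterate m_{i+1} = d_i*a_i - m_i, d_{i+1} = (1297 - m_{i+1}^2)/d_i, a_{i+1} = floor((a_0 + m_{i+1})/d_{i+1}):
  m_1 = 1*36 - 0 = 36, d_1 = (1297 - 36^2)/1 = 1/1 = 1, a_1 = floor((36 + 36)/1) = 72.
  m_2 = 1*72 - 36 = 36, d_2 = (1297 - 36^2)/1 = 1/1 = 1: (m_2, d_2) = (m_1, d_1) = (36, 1), so from here the quotient a_1 repeats; the period length is 1.
Hence the expansion of sqrt(1297) is a_0 = 36 followed by the repeating block 72 (period 1).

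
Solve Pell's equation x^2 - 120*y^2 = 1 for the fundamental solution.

First expand sqrt(120) as a continued fraction. With x_i = (sqrt(120) + m_i)/d_i and (m_0, d_0) = (0, 1): a_0 = floor(sqrt(120)) = 10, since 10^2 = 100 <= 120 < 121 = 11^2.
Iterate m_{i+1} = d_i*a_i - m_i, d_{i+1} = (120 - m_{i+1}^2)/d_i, a_{i+1} = floor((a_0 + m_{i+1})/d_{i+1}):
  m_1 = 1*10 - 0 = 10, d_1 = (120 - 10^2)/1 = 20/1 = 20, a_1 = floor((10 + 10)/20) = 1.
  m_2 = 20*1 - 10 = 10, d_2 = (120 - 10^2)/20 = 20/20 = 1, a_2 = floor((10 + 10)/1) = 20.
  m_3 = 1*20 - 10 = 10, d_3 = (120 - 10^2)/1 = 20/1 = 20: (m_3, d_3) = (m_1, d_1) = (10, 20), so from here the quotients repeat a_1, a_2; the period length is 2.
So sqrt(120) = [10; (1, 20)] with period length k = 2.
k is even, so the fundamental solution of x^2 - 120y^2 = 1 is (p_{k-1}, q_{k-1}) = (p_1, q_1); compute convergents through index 1.
Convergents (p_i = a_i*p_{i-1} + p_{i-2}, q_i = a_i*q_{i-1} + q_{i-2} with p_{-2}=0, p_{-1}=1, q_{-2}=1, q_{-1}=0):
  i=0: a_0=10, p_0 = 10*1 + 0 = 10, q_0 = 10*0 + 1 = 1.
  i=1: a_1=1, p_1 = 1*10 + 1 = 11, q_1 = 1*1 + 0 = 1.
Check: 11^2 - 120*1^2 = 121 - 120 = 1, so (x, y) = (11, 1) solves the equation, and by the theorem it is the least positive solution.

(x, y) = (11, 1)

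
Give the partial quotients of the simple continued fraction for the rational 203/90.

Run the Euclidean algorithm on 203 and 90; the successive quotients are the partial quotients a_0, a_1, ... (each step inverts the fractional part left over by the previous one):
  203 = 2*90 + 23, so a_0 = 2.
  90 = 3*23 + 21, so a_1 = 3.
  23 = 1*21 + 2, so a_2 = 1.
  21 = 10*2 + 1, so a_3 = 10.
  2 = 2*1 + 0, so a_4 = 2.
The remainder reaches 0 after 5 divisions, so the expansion has 5 partial quotients, read off in order.

[2; 3, 1, 10, 2]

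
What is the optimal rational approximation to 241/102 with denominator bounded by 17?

Expand x = 241/102 as a continued fraction with the Euclidean algorithm:
  241 = 2*102 + 37, so a_0 = 2.
  102 = 2*37 + 28, so a_1 = 2.
  37 = 1*28 + 9, so a_2 = 1.
  28 = 3*9 + 1, so a_3 = 3.
  9 = 9*1 + 0, so a_4 = 9.
so x = [2; 2, 1, 3, 9].
Convergents (p_i = a_i*p_{i-1} + p_{i-2}, q_i = a_i*q_{i-1} + q_{i-2} with p_{-2}=0, p_{-1}=1, q_{-2}=1, q_{-1}=0), until the denominator exceeds 17:
  i=0: a_0=2, p_0 = 2*1 + 0 = 2, q_0 = 2*0 + 1 = 1.
  i=1: a_1=2, p_1 = 2*2 + 1 = 5, q_1 = 2*1 + 0 = 2.
  i=2: a_2=1, p_2 = 1*5 + 2 = 7, q_2 = 1*2 + 1 = 3.
  i=3: a_3=3, p_3 = 3*7 + 5 = 26, q_3 = 3*3 + 2 = 11.
  i=4: a_4=9, p_4 = 9*26 + 7 = 241, q_4 = 9*11 + 3 = 102.
q_4 = 102 > 17, so the last convergent with denominator <= 17 is p_3/q_3 = 26/11.
The closest fraction with denominator <= 17 is either p_3/q_3 or the intermediate fraction (k*p_3 + p_2)/(k*q_3 + q_2) with the largest k >= 1 whose denominator stays <= 17; these approach x as k grows, and every other convergent or intermediate fraction in range is farther away.
Largest k: floor((17 - q_2)/q_3) = floor((17 - 3)/11) = 1.
That gives (1*26 + 7)/(1*11 + 3) = 33/14.
Compare the errors: |x - 26/11| = |241*11 - 26*102|/(102*11) = 1/1122, and |x - 33/14| = |241*14 - 33*102|/(102*14) = 8/1428.
Cross-multiplying, 1*1428 = 1428 < 8976 = 8*1122, so 1/1122 is smaller: the convergent 26/11 is closer to x than 33/14.

26/11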